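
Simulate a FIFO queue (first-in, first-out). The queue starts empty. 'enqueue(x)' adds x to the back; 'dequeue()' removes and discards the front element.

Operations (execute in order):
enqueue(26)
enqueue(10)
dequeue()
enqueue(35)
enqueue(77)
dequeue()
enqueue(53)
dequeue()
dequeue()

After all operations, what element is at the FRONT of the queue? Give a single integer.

enqueue(26): queue = [26]
enqueue(10): queue = [26, 10]
dequeue(): queue = [10]
enqueue(35): queue = [10, 35]
enqueue(77): queue = [10, 35, 77]
dequeue(): queue = [35, 77]
enqueue(53): queue = [35, 77, 53]
dequeue(): queue = [77, 53]
dequeue(): queue = [53]

Answer: 53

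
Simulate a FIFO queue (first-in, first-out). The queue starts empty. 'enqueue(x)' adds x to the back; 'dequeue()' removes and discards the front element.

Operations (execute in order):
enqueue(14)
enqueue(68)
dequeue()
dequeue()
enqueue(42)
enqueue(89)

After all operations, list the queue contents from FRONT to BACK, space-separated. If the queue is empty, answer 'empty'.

enqueue(14): [14]
enqueue(68): [14, 68]
dequeue(): [68]
dequeue(): []
enqueue(42): [42]
enqueue(89): [42, 89]

Answer: 42 89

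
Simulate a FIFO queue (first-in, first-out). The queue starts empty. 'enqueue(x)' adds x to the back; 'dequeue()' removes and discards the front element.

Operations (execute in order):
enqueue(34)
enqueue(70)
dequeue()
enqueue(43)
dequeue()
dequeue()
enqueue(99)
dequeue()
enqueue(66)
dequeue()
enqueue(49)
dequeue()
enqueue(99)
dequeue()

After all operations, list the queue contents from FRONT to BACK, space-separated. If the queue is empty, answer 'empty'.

Answer: empty

Derivation:
enqueue(34): [34]
enqueue(70): [34, 70]
dequeue(): [70]
enqueue(43): [70, 43]
dequeue(): [43]
dequeue(): []
enqueue(99): [99]
dequeue(): []
enqueue(66): [66]
dequeue(): []
enqueue(49): [49]
dequeue(): []
enqueue(99): [99]
dequeue(): []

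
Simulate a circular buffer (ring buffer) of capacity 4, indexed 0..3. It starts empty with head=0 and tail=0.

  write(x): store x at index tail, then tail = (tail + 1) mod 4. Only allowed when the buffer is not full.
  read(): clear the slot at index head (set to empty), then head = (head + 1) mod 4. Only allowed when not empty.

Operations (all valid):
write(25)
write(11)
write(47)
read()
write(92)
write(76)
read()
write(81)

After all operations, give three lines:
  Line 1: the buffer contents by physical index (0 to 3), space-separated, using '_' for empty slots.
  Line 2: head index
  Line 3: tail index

Answer: 76 81 47 92
2
2

Derivation:
write(25): buf=[25 _ _ _], head=0, tail=1, size=1
write(11): buf=[25 11 _ _], head=0, tail=2, size=2
write(47): buf=[25 11 47 _], head=0, tail=3, size=3
read(): buf=[_ 11 47 _], head=1, tail=3, size=2
write(92): buf=[_ 11 47 92], head=1, tail=0, size=3
write(76): buf=[76 11 47 92], head=1, tail=1, size=4
read(): buf=[76 _ 47 92], head=2, tail=1, size=3
write(81): buf=[76 81 47 92], head=2, tail=2, size=4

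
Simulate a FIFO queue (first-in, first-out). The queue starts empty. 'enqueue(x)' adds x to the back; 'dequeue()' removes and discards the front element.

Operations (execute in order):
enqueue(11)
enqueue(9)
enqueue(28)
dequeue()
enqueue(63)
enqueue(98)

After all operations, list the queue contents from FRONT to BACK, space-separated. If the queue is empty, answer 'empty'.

enqueue(11): [11]
enqueue(9): [11, 9]
enqueue(28): [11, 9, 28]
dequeue(): [9, 28]
enqueue(63): [9, 28, 63]
enqueue(98): [9, 28, 63, 98]

Answer: 9 28 63 98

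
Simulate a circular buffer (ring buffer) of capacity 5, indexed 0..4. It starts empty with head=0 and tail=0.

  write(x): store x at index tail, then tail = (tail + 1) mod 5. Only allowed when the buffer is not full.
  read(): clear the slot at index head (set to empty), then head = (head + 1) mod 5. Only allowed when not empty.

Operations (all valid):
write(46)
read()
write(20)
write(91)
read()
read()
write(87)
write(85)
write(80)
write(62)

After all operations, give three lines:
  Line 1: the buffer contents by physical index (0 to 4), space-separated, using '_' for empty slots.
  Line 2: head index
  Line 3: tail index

Answer: 80 62 _ 87 85
3
2

Derivation:
write(46): buf=[46 _ _ _ _], head=0, tail=1, size=1
read(): buf=[_ _ _ _ _], head=1, tail=1, size=0
write(20): buf=[_ 20 _ _ _], head=1, tail=2, size=1
write(91): buf=[_ 20 91 _ _], head=1, tail=3, size=2
read(): buf=[_ _ 91 _ _], head=2, tail=3, size=1
read(): buf=[_ _ _ _ _], head=3, tail=3, size=0
write(87): buf=[_ _ _ 87 _], head=3, tail=4, size=1
write(85): buf=[_ _ _ 87 85], head=3, tail=0, size=2
write(80): buf=[80 _ _ 87 85], head=3, tail=1, size=3
write(62): buf=[80 62 _ 87 85], head=3, tail=2, size=4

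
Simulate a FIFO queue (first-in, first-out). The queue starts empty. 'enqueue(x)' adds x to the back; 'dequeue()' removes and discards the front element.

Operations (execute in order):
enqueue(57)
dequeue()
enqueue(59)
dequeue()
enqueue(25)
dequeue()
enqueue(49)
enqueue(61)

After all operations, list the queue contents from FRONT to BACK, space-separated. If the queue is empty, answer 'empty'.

Answer: 49 61

Derivation:
enqueue(57): [57]
dequeue(): []
enqueue(59): [59]
dequeue(): []
enqueue(25): [25]
dequeue(): []
enqueue(49): [49]
enqueue(61): [49, 61]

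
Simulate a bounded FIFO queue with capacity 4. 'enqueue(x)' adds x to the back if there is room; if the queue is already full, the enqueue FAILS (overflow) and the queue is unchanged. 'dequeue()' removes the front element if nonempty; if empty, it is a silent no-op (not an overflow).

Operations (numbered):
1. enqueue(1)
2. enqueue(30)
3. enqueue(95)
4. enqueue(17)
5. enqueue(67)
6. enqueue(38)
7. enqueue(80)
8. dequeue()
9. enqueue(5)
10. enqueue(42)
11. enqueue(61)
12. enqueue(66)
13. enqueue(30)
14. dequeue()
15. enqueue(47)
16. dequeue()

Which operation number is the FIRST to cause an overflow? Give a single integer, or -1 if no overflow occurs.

1. enqueue(1): size=1
2. enqueue(30): size=2
3. enqueue(95): size=3
4. enqueue(17): size=4
5. enqueue(67): size=4=cap → OVERFLOW (fail)
6. enqueue(38): size=4=cap → OVERFLOW (fail)
7. enqueue(80): size=4=cap → OVERFLOW (fail)
8. dequeue(): size=3
9. enqueue(5): size=4
10. enqueue(42): size=4=cap → OVERFLOW (fail)
11. enqueue(61): size=4=cap → OVERFLOW (fail)
12. enqueue(66): size=4=cap → OVERFLOW (fail)
13. enqueue(30): size=4=cap → OVERFLOW (fail)
14. dequeue(): size=3
15. enqueue(47): size=4
16. dequeue(): size=3

Answer: 5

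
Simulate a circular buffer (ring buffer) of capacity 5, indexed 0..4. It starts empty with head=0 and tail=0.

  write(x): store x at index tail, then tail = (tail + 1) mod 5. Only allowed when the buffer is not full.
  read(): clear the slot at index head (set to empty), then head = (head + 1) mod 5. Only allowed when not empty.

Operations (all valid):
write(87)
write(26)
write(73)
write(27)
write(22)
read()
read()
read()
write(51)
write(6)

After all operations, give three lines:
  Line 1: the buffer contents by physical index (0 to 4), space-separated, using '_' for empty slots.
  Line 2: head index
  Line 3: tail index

write(87): buf=[87 _ _ _ _], head=0, tail=1, size=1
write(26): buf=[87 26 _ _ _], head=0, tail=2, size=2
write(73): buf=[87 26 73 _ _], head=0, tail=3, size=3
write(27): buf=[87 26 73 27 _], head=0, tail=4, size=4
write(22): buf=[87 26 73 27 22], head=0, tail=0, size=5
read(): buf=[_ 26 73 27 22], head=1, tail=0, size=4
read(): buf=[_ _ 73 27 22], head=2, tail=0, size=3
read(): buf=[_ _ _ 27 22], head=3, tail=0, size=2
write(51): buf=[51 _ _ 27 22], head=3, tail=1, size=3
write(6): buf=[51 6 _ 27 22], head=3, tail=2, size=4

Answer: 51 6 _ 27 22
3
2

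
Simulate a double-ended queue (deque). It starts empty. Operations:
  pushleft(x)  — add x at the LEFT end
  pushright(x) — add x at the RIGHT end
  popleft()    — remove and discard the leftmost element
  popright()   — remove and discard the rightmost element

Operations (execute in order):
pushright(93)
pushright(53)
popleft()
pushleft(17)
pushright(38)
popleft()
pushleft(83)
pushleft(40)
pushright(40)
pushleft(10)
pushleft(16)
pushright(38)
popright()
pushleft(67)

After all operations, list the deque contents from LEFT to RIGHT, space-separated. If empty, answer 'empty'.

pushright(93): [93]
pushright(53): [93, 53]
popleft(): [53]
pushleft(17): [17, 53]
pushright(38): [17, 53, 38]
popleft(): [53, 38]
pushleft(83): [83, 53, 38]
pushleft(40): [40, 83, 53, 38]
pushright(40): [40, 83, 53, 38, 40]
pushleft(10): [10, 40, 83, 53, 38, 40]
pushleft(16): [16, 10, 40, 83, 53, 38, 40]
pushright(38): [16, 10, 40, 83, 53, 38, 40, 38]
popright(): [16, 10, 40, 83, 53, 38, 40]
pushleft(67): [67, 16, 10, 40, 83, 53, 38, 40]

Answer: 67 16 10 40 83 53 38 40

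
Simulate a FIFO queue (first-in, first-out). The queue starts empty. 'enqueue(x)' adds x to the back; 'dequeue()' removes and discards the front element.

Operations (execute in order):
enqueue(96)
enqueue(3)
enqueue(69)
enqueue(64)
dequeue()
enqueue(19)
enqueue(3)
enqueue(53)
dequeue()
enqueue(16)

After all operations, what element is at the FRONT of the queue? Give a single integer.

Answer: 69

Derivation:
enqueue(96): queue = [96]
enqueue(3): queue = [96, 3]
enqueue(69): queue = [96, 3, 69]
enqueue(64): queue = [96, 3, 69, 64]
dequeue(): queue = [3, 69, 64]
enqueue(19): queue = [3, 69, 64, 19]
enqueue(3): queue = [3, 69, 64, 19, 3]
enqueue(53): queue = [3, 69, 64, 19, 3, 53]
dequeue(): queue = [69, 64, 19, 3, 53]
enqueue(16): queue = [69, 64, 19, 3, 53, 16]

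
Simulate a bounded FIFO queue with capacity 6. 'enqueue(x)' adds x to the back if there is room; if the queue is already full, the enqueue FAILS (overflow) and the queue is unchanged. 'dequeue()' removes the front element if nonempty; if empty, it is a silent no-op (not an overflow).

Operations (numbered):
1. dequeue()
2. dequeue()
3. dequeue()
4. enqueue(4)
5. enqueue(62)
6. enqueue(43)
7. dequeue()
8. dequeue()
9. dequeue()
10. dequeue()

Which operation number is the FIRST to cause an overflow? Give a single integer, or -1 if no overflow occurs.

Answer: -1

Derivation:
1. dequeue(): empty, no-op, size=0
2. dequeue(): empty, no-op, size=0
3. dequeue(): empty, no-op, size=0
4. enqueue(4): size=1
5. enqueue(62): size=2
6. enqueue(43): size=3
7. dequeue(): size=2
8. dequeue(): size=1
9. dequeue(): size=0
10. dequeue(): empty, no-op, size=0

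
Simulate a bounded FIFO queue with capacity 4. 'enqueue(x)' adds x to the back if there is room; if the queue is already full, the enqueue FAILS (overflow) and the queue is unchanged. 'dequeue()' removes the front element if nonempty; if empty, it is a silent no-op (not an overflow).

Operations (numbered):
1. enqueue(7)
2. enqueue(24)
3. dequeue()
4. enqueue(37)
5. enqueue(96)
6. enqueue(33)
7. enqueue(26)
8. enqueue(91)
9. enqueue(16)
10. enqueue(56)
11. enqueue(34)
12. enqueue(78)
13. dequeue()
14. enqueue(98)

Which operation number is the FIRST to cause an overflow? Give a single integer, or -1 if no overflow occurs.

1. enqueue(7): size=1
2. enqueue(24): size=2
3. dequeue(): size=1
4. enqueue(37): size=2
5. enqueue(96): size=3
6. enqueue(33): size=4
7. enqueue(26): size=4=cap → OVERFLOW (fail)
8. enqueue(91): size=4=cap → OVERFLOW (fail)
9. enqueue(16): size=4=cap → OVERFLOW (fail)
10. enqueue(56): size=4=cap → OVERFLOW (fail)
11. enqueue(34): size=4=cap → OVERFLOW (fail)
12. enqueue(78): size=4=cap → OVERFLOW (fail)
13. dequeue(): size=3
14. enqueue(98): size=4

Answer: 7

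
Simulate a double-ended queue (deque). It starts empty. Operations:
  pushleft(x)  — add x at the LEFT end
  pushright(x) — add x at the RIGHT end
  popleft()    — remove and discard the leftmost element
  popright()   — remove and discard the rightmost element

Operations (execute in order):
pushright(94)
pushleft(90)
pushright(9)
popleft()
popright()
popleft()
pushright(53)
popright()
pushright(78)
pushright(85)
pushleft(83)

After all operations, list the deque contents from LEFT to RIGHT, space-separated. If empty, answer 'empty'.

pushright(94): [94]
pushleft(90): [90, 94]
pushright(9): [90, 94, 9]
popleft(): [94, 9]
popright(): [94]
popleft(): []
pushright(53): [53]
popright(): []
pushright(78): [78]
pushright(85): [78, 85]
pushleft(83): [83, 78, 85]

Answer: 83 78 85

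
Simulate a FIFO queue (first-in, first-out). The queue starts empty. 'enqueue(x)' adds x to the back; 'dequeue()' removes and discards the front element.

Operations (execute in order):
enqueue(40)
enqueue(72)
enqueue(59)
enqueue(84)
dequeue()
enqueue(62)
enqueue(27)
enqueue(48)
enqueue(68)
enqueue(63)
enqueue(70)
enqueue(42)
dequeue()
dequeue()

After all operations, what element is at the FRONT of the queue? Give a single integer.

enqueue(40): queue = [40]
enqueue(72): queue = [40, 72]
enqueue(59): queue = [40, 72, 59]
enqueue(84): queue = [40, 72, 59, 84]
dequeue(): queue = [72, 59, 84]
enqueue(62): queue = [72, 59, 84, 62]
enqueue(27): queue = [72, 59, 84, 62, 27]
enqueue(48): queue = [72, 59, 84, 62, 27, 48]
enqueue(68): queue = [72, 59, 84, 62, 27, 48, 68]
enqueue(63): queue = [72, 59, 84, 62, 27, 48, 68, 63]
enqueue(70): queue = [72, 59, 84, 62, 27, 48, 68, 63, 70]
enqueue(42): queue = [72, 59, 84, 62, 27, 48, 68, 63, 70, 42]
dequeue(): queue = [59, 84, 62, 27, 48, 68, 63, 70, 42]
dequeue(): queue = [84, 62, 27, 48, 68, 63, 70, 42]

Answer: 84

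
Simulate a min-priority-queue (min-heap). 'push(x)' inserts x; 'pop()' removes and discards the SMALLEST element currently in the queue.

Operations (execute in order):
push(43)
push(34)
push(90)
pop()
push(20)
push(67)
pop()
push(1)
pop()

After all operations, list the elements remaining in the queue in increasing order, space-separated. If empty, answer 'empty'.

Answer: 43 67 90

Derivation:
push(43): heap contents = [43]
push(34): heap contents = [34, 43]
push(90): heap contents = [34, 43, 90]
pop() → 34: heap contents = [43, 90]
push(20): heap contents = [20, 43, 90]
push(67): heap contents = [20, 43, 67, 90]
pop() → 20: heap contents = [43, 67, 90]
push(1): heap contents = [1, 43, 67, 90]
pop() → 1: heap contents = [43, 67, 90]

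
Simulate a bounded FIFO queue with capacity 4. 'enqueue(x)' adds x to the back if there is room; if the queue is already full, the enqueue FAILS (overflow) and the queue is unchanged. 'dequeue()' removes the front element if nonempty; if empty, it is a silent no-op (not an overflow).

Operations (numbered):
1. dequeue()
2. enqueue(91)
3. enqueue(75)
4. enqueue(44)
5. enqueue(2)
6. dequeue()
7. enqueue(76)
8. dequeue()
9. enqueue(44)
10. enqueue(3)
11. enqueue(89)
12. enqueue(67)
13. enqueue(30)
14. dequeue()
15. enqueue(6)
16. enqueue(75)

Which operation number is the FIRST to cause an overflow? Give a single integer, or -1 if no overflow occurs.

1. dequeue(): empty, no-op, size=0
2. enqueue(91): size=1
3. enqueue(75): size=2
4. enqueue(44): size=3
5. enqueue(2): size=4
6. dequeue(): size=3
7. enqueue(76): size=4
8. dequeue(): size=3
9. enqueue(44): size=4
10. enqueue(3): size=4=cap → OVERFLOW (fail)
11. enqueue(89): size=4=cap → OVERFLOW (fail)
12. enqueue(67): size=4=cap → OVERFLOW (fail)
13. enqueue(30): size=4=cap → OVERFLOW (fail)
14. dequeue(): size=3
15. enqueue(6): size=4
16. enqueue(75): size=4=cap → OVERFLOW (fail)

Answer: 10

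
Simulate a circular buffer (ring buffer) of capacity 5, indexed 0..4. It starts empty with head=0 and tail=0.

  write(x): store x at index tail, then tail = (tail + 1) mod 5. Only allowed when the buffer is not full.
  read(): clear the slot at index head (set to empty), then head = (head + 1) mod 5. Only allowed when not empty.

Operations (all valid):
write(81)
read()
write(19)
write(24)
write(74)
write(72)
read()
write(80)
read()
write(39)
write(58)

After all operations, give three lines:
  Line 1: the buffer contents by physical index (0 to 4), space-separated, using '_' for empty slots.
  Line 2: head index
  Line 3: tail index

write(81): buf=[81 _ _ _ _], head=0, tail=1, size=1
read(): buf=[_ _ _ _ _], head=1, tail=1, size=0
write(19): buf=[_ 19 _ _ _], head=1, tail=2, size=1
write(24): buf=[_ 19 24 _ _], head=1, tail=3, size=2
write(74): buf=[_ 19 24 74 _], head=1, tail=4, size=3
write(72): buf=[_ 19 24 74 72], head=1, tail=0, size=4
read(): buf=[_ _ 24 74 72], head=2, tail=0, size=3
write(80): buf=[80 _ 24 74 72], head=2, tail=1, size=4
read(): buf=[80 _ _ 74 72], head=3, tail=1, size=3
write(39): buf=[80 39 _ 74 72], head=3, tail=2, size=4
write(58): buf=[80 39 58 74 72], head=3, tail=3, size=5

Answer: 80 39 58 74 72
3
3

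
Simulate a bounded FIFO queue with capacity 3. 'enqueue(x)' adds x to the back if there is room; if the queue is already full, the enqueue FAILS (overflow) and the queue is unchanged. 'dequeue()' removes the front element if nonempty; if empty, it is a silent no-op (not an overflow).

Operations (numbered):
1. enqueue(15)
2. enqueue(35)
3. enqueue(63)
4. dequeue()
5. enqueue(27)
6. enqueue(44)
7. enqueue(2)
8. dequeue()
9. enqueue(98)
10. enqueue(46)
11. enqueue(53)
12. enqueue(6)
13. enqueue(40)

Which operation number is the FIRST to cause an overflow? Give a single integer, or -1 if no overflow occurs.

Answer: 6

Derivation:
1. enqueue(15): size=1
2. enqueue(35): size=2
3. enqueue(63): size=3
4. dequeue(): size=2
5. enqueue(27): size=3
6. enqueue(44): size=3=cap → OVERFLOW (fail)
7. enqueue(2): size=3=cap → OVERFLOW (fail)
8. dequeue(): size=2
9. enqueue(98): size=3
10. enqueue(46): size=3=cap → OVERFLOW (fail)
11. enqueue(53): size=3=cap → OVERFLOW (fail)
12. enqueue(6): size=3=cap → OVERFLOW (fail)
13. enqueue(40): size=3=cap → OVERFLOW (fail)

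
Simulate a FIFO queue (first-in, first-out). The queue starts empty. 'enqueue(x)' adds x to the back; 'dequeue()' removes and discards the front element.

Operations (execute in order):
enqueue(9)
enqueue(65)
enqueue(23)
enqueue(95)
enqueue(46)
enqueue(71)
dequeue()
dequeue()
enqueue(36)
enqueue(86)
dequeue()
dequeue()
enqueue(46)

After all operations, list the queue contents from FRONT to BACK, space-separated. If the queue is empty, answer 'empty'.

Answer: 46 71 36 86 46

Derivation:
enqueue(9): [9]
enqueue(65): [9, 65]
enqueue(23): [9, 65, 23]
enqueue(95): [9, 65, 23, 95]
enqueue(46): [9, 65, 23, 95, 46]
enqueue(71): [9, 65, 23, 95, 46, 71]
dequeue(): [65, 23, 95, 46, 71]
dequeue(): [23, 95, 46, 71]
enqueue(36): [23, 95, 46, 71, 36]
enqueue(86): [23, 95, 46, 71, 36, 86]
dequeue(): [95, 46, 71, 36, 86]
dequeue(): [46, 71, 36, 86]
enqueue(46): [46, 71, 36, 86, 46]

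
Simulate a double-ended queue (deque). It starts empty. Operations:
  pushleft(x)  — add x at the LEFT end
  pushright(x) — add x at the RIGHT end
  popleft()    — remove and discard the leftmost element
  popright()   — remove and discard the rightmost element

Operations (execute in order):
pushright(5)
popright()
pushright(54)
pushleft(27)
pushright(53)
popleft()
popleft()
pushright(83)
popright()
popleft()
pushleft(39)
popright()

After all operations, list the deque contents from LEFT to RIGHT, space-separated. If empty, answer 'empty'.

pushright(5): [5]
popright(): []
pushright(54): [54]
pushleft(27): [27, 54]
pushright(53): [27, 54, 53]
popleft(): [54, 53]
popleft(): [53]
pushright(83): [53, 83]
popright(): [53]
popleft(): []
pushleft(39): [39]
popright(): []

Answer: empty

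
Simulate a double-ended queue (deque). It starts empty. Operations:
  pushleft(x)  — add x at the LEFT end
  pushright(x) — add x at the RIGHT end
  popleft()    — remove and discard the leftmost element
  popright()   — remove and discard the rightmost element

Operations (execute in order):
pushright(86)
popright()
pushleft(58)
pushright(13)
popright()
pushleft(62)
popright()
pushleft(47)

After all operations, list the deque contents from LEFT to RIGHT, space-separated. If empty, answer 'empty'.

pushright(86): [86]
popright(): []
pushleft(58): [58]
pushright(13): [58, 13]
popright(): [58]
pushleft(62): [62, 58]
popright(): [62]
pushleft(47): [47, 62]

Answer: 47 62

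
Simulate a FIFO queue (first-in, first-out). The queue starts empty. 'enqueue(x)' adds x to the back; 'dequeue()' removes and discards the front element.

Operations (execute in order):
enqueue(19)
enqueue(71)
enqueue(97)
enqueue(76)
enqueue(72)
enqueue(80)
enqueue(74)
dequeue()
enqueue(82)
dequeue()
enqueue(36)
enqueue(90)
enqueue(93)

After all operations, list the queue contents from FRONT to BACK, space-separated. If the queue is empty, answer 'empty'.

enqueue(19): [19]
enqueue(71): [19, 71]
enqueue(97): [19, 71, 97]
enqueue(76): [19, 71, 97, 76]
enqueue(72): [19, 71, 97, 76, 72]
enqueue(80): [19, 71, 97, 76, 72, 80]
enqueue(74): [19, 71, 97, 76, 72, 80, 74]
dequeue(): [71, 97, 76, 72, 80, 74]
enqueue(82): [71, 97, 76, 72, 80, 74, 82]
dequeue(): [97, 76, 72, 80, 74, 82]
enqueue(36): [97, 76, 72, 80, 74, 82, 36]
enqueue(90): [97, 76, 72, 80, 74, 82, 36, 90]
enqueue(93): [97, 76, 72, 80, 74, 82, 36, 90, 93]

Answer: 97 76 72 80 74 82 36 90 93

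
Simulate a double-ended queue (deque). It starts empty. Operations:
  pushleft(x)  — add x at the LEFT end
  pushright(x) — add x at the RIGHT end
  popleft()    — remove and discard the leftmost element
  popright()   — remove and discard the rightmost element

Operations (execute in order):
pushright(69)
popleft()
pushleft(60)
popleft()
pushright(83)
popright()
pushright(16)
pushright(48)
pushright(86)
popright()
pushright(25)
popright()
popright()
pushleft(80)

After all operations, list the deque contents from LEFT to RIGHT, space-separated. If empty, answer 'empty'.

Answer: 80 16

Derivation:
pushright(69): [69]
popleft(): []
pushleft(60): [60]
popleft(): []
pushright(83): [83]
popright(): []
pushright(16): [16]
pushright(48): [16, 48]
pushright(86): [16, 48, 86]
popright(): [16, 48]
pushright(25): [16, 48, 25]
popright(): [16, 48]
popright(): [16]
pushleft(80): [80, 16]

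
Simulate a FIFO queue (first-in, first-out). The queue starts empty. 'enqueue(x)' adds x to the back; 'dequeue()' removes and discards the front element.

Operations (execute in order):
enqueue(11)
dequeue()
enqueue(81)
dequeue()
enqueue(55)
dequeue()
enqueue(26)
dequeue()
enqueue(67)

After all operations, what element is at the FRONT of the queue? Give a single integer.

enqueue(11): queue = [11]
dequeue(): queue = []
enqueue(81): queue = [81]
dequeue(): queue = []
enqueue(55): queue = [55]
dequeue(): queue = []
enqueue(26): queue = [26]
dequeue(): queue = []
enqueue(67): queue = [67]

Answer: 67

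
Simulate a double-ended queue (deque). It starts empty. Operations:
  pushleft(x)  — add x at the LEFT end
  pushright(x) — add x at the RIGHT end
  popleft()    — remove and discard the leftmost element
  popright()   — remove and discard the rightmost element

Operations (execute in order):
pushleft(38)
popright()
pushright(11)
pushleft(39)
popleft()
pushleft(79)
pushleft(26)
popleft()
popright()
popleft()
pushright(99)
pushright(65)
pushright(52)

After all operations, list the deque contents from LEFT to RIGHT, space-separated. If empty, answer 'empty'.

pushleft(38): [38]
popright(): []
pushright(11): [11]
pushleft(39): [39, 11]
popleft(): [11]
pushleft(79): [79, 11]
pushleft(26): [26, 79, 11]
popleft(): [79, 11]
popright(): [79]
popleft(): []
pushright(99): [99]
pushright(65): [99, 65]
pushright(52): [99, 65, 52]

Answer: 99 65 52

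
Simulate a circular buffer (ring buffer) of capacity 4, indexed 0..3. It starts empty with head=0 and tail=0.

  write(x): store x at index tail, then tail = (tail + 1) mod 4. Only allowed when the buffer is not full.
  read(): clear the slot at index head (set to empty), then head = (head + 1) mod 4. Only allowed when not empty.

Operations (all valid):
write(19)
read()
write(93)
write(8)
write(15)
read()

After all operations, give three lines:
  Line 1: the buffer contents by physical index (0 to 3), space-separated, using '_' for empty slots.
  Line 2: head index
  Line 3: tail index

write(19): buf=[19 _ _ _], head=0, tail=1, size=1
read(): buf=[_ _ _ _], head=1, tail=1, size=0
write(93): buf=[_ 93 _ _], head=1, tail=2, size=1
write(8): buf=[_ 93 8 _], head=1, tail=3, size=2
write(15): buf=[_ 93 8 15], head=1, tail=0, size=3
read(): buf=[_ _ 8 15], head=2, tail=0, size=2

Answer: _ _ 8 15
2
0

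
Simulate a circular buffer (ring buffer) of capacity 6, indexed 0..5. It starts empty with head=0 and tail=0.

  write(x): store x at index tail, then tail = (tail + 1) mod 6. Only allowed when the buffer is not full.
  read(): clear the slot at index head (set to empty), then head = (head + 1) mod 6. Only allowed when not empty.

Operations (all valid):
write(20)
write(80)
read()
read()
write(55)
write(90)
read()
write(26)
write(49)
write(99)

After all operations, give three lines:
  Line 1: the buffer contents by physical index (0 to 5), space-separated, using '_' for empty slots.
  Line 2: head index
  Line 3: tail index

Answer: 99 _ _ 90 26 49
3
1

Derivation:
write(20): buf=[20 _ _ _ _ _], head=0, tail=1, size=1
write(80): buf=[20 80 _ _ _ _], head=0, tail=2, size=2
read(): buf=[_ 80 _ _ _ _], head=1, tail=2, size=1
read(): buf=[_ _ _ _ _ _], head=2, tail=2, size=0
write(55): buf=[_ _ 55 _ _ _], head=2, tail=3, size=1
write(90): buf=[_ _ 55 90 _ _], head=2, tail=4, size=2
read(): buf=[_ _ _ 90 _ _], head=3, tail=4, size=1
write(26): buf=[_ _ _ 90 26 _], head=3, tail=5, size=2
write(49): buf=[_ _ _ 90 26 49], head=3, tail=0, size=3
write(99): buf=[99 _ _ 90 26 49], head=3, tail=1, size=4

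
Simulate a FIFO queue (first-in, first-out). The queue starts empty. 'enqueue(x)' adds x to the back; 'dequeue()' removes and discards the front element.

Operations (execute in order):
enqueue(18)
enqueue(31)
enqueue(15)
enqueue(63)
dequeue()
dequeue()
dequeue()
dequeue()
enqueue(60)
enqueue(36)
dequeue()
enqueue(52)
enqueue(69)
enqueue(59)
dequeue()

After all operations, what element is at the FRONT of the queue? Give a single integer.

Answer: 52

Derivation:
enqueue(18): queue = [18]
enqueue(31): queue = [18, 31]
enqueue(15): queue = [18, 31, 15]
enqueue(63): queue = [18, 31, 15, 63]
dequeue(): queue = [31, 15, 63]
dequeue(): queue = [15, 63]
dequeue(): queue = [63]
dequeue(): queue = []
enqueue(60): queue = [60]
enqueue(36): queue = [60, 36]
dequeue(): queue = [36]
enqueue(52): queue = [36, 52]
enqueue(69): queue = [36, 52, 69]
enqueue(59): queue = [36, 52, 69, 59]
dequeue(): queue = [52, 69, 59]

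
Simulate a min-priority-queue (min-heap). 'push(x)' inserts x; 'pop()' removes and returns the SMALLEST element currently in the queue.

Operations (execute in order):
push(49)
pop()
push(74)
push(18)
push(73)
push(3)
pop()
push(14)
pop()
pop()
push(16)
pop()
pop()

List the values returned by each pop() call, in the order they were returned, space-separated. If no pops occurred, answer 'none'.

Answer: 49 3 14 18 16 73

Derivation:
push(49): heap contents = [49]
pop() → 49: heap contents = []
push(74): heap contents = [74]
push(18): heap contents = [18, 74]
push(73): heap contents = [18, 73, 74]
push(3): heap contents = [3, 18, 73, 74]
pop() → 3: heap contents = [18, 73, 74]
push(14): heap contents = [14, 18, 73, 74]
pop() → 14: heap contents = [18, 73, 74]
pop() → 18: heap contents = [73, 74]
push(16): heap contents = [16, 73, 74]
pop() → 16: heap contents = [73, 74]
pop() → 73: heap contents = [74]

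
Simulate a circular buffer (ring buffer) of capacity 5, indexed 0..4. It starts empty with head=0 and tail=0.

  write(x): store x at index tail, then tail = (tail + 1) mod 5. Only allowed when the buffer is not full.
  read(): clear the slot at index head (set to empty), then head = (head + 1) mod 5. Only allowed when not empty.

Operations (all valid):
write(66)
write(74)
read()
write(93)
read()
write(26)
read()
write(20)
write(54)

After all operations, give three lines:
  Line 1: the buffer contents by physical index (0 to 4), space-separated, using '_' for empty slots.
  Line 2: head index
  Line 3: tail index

Answer: 54 _ _ 26 20
3
1

Derivation:
write(66): buf=[66 _ _ _ _], head=0, tail=1, size=1
write(74): buf=[66 74 _ _ _], head=0, tail=2, size=2
read(): buf=[_ 74 _ _ _], head=1, tail=2, size=1
write(93): buf=[_ 74 93 _ _], head=1, tail=3, size=2
read(): buf=[_ _ 93 _ _], head=2, tail=3, size=1
write(26): buf=[_ _ 93 26 _], head=2, tail=4, size=2
read(): buf=[_ _ _ 26 _], head=3, tail=4, size=1
write(20): buf=[_ _ _ 26 20], head=3, tail=0, size=2
write(54): buf=[54 _ _ 26 20], head=3, tail=1, size=3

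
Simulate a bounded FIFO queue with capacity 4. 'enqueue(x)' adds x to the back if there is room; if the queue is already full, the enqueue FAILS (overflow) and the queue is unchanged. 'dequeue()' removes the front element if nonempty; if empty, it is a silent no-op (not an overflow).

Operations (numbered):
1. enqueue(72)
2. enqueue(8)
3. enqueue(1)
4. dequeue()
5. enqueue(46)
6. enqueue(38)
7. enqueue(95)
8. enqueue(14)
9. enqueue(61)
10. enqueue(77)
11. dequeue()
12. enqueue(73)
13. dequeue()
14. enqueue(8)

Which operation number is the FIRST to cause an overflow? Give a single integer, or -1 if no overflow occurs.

Answer: 7

Derivation:
1. enqueue(72): size=1
2. enqueue(8): size=2
3. enqueue(1): size=3
4. dequeue(): size=2
5. enqueue(46): size=3
6. enqueue(38): size=4
7. enqueue(95): size=4=cap → OVERFLOW (fail)
8. enqueue(14): size=4=cap → OVERFLOW (fail)
9. enqueue(61): size=4=cap → OVERFLOW (fail)
10. enqueue(77): size=4=cap → OVERFLOW (fail)
11. dequeue(): size=3
12. enqueue(73): size=4
13. dequeue(): size=3
14. enqueue(8): size=4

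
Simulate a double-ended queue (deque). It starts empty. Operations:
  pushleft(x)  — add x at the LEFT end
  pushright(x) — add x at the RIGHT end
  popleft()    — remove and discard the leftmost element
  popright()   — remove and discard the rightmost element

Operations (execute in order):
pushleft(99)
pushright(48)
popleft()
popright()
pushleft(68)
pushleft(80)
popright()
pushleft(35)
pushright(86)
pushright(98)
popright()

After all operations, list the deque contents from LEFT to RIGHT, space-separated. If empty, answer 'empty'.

pushleft(99): [99]
pushright(48): [99, 48]
popleft(): [48]
popright(): []
pushleft(68): [68]
pushleft(80): [80, 68]
popright(): [80]
pushleft(35): [35, 80]
pushright(86): [35, 80, 86]
pushright(98): [35, 80, 86, 98]
popright(): [35, 80, 86]

Answer: 35 80 86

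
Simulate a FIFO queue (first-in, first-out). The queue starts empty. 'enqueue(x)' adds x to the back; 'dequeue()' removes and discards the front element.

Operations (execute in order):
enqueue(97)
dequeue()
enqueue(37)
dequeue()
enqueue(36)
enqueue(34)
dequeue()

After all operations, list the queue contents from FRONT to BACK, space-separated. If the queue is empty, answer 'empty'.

enqueue(97): [97]
dequeue(): []
enqueue(37): [37]
dequeue(): []
enqueue(36): [36]
enqueue(34): [36, 34]
dequeue(): [34]

Answer: 34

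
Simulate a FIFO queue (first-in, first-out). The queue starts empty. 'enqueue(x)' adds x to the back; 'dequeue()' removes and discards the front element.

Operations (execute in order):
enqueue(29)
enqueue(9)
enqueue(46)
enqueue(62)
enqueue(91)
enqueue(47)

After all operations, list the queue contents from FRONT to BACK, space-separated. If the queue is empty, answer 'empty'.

Answer: 29 9 46 62 91 47

Derivation:
enqueue(29): [29]
enqueue(9): [29, 9]
enqueue(46): [29, 9, 46]
enqueue(62): [29, 9, 46, 62]
enqueue(91): [29, 9, 46, 62, 91]
enqueue(47): [29, 9, 46, 62, 91, 47]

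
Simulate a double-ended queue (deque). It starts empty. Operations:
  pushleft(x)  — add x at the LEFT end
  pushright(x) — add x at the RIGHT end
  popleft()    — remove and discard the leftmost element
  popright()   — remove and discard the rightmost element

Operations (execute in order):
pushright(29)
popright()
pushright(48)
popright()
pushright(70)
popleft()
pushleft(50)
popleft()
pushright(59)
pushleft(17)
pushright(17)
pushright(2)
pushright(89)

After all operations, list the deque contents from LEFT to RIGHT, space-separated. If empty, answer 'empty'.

Answer: 17 59 17 2 89

Derivation:
pushright(29): [29]
popright(): []
pushright(48): [48]
popright(): []
pushright(70): [70]
popleft(): []
pushleft(50): [50]
popleft(): []
pushright(59): [59]
pushleft(17): [17, 59]
pushright(17): [17, 59, 17]
pushright(2): [17, 59, 17, 2]
pushright(89): [17, 59, 17, 2, 89]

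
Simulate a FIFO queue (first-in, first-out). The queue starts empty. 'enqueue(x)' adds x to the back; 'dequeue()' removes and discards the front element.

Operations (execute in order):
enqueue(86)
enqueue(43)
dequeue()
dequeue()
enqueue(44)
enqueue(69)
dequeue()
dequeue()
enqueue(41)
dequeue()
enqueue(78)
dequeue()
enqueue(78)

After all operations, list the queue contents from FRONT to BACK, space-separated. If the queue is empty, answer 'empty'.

Answer: 78

Derivation:
enqueue(86): [86]
enqueue(43): [86, 43]
dequeue(): [43]
dequeue(): []
enqueue(44): [44]
enqueue(69): [44, 69]
dequeue(): [69]
dequeue(): []
enqueue(41): [41]
dequeue(): []
enqueue(78): [78]
dequeue(): []
enqueue(78): [78]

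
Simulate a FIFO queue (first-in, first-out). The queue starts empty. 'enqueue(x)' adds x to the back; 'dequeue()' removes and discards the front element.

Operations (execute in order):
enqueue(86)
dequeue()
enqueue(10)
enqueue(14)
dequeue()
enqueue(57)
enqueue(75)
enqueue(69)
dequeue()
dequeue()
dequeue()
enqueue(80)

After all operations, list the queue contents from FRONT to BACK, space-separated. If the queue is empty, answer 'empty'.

enqueue(86): [86]
dequeue(): []
enqueue(10): [10]
enqueue(14): [10, 14]
dequeue(): [14]
enqueue(57): [14, 57]
enqueue(75): [14, 57, 75]
enqueue(69): [14, 57, 75, 69]
dequeue(): [57, 75, 69]
dequeue(): [75, 69]
dequeue(): [69]
enqueue(80): [69, 80]

Answer: 69 80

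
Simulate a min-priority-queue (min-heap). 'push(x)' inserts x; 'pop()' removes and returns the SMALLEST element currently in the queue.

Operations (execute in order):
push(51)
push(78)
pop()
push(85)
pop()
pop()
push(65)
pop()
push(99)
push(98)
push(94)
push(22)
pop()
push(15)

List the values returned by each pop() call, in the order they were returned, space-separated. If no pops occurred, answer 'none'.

Answer: 51 78 85 65 22

Derivation:
push(51): heap contents = [51]
push(78): heap contents = [51, 78]
pop() → 51: heap contents = [78]
push(85): heap contents = [78, 85]
pop() → 78: heap contents = [85]
pop() → 85: heap contents = []
push(65): heap contents = [65]
pop() → 65: heap contents = []
push(99): heap contents = [99]
push(98): heap contents = [98, 99]
push(94): heap contents = [94, 98, 99]
push(22): heap contents = [22, 94, 98, 99]
pop() → 22: heap contents = [94, 98, 99]
push(15): heap contents = [15, 94, 98, 99]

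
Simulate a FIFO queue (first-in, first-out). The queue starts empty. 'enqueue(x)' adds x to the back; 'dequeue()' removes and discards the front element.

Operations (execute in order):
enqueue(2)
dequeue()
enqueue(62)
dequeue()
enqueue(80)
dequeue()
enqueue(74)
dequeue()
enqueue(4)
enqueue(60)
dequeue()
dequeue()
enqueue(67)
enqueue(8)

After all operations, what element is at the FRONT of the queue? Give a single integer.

enqueue(2): queue = [2]
dequeue(): queue = []
enqueue(62): queue = [62]
dequeue(): queue = []
enqueue(80): queue = [80]
dequeue(): queue = []
enqueue(74): queue = [74]
dequeue(): queue = []
enqueue(4): queue = [4]
enqueue(60): queue = [4, 60]
dequeue(): queue = [60]
dequeue(): queue = []
enqueue(67): queue = [67]
enqueue(8): queue = [67, 8]

Answer: 67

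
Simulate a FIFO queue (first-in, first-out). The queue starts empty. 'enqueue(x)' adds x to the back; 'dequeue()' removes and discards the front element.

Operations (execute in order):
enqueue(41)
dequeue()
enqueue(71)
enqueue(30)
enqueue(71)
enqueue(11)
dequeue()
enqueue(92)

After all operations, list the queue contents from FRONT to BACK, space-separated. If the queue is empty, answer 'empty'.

Answer: 30 71 11 92

Derivation:
enqueue(41): [41]
dequeue(): []
enqueue(71): [71]
enqueue(30): [71, 30]
enqueue(71): [71, 30, 71]
enqueue(11): [71, 30, 71, 11]
dequeue(): [30, 71, 11]
enqueue(92): [30, 71, 11, 92]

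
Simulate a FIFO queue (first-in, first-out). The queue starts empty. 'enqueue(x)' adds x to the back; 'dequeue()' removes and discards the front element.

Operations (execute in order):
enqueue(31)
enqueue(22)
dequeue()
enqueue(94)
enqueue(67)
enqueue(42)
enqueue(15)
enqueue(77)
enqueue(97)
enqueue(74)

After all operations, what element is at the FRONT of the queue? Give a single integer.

Answer: 22

Derivation:
enqueue(31): queue = [31]
enqueue(22): queue = [31, 22]
dequeue(): queue = [22]
enqueue(94): queue = [22, 94]
enqueue(67): queue = [22, 94, 67]
enqueue(42): queue = [22, 94, 67, 42]
enqueue(15): queue = [22, 94, 67, 42, 15]
enqueue(77): queue = [22, 94, 67, 42, 15, 77]
enqueue(97): queue = [22, 94, 67, 42, 15, 77, 97]
enqueue(74): queue = [22, 94, 67, 42, 15, 77, 97, 74]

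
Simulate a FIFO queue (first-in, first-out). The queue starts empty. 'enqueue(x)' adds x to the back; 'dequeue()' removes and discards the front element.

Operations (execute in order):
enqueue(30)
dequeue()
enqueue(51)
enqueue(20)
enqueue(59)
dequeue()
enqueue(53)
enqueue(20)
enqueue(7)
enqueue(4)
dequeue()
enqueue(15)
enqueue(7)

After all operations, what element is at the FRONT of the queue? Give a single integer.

Answer: 59

Derivation:
enqueue(30): queue = [30]
dequeue(): queue = []
enqueue(51): queue = [51]
enqueue(20): queue = [51, 20]
enqueue(59): queue = [51, 20, 59]
dequeue(): queue = [20, 59]
enqueue(53): queue = [20, 59, 53]
enqueue(20): queue = [20, 59, 53, 20]
enqueue(7): queue = [20, 59, 53, 20, 7]
enqueue(4): queue = [20, 59, 53, 20, 7, 4]
dequeue(): queue = [59, 53, 20, 7, 4]
enqueue(15): queue = [59, 53, 20, 7, 4, 15]
enqueue(7): queue = [59, 53, 20, 7, 4, 15, 7]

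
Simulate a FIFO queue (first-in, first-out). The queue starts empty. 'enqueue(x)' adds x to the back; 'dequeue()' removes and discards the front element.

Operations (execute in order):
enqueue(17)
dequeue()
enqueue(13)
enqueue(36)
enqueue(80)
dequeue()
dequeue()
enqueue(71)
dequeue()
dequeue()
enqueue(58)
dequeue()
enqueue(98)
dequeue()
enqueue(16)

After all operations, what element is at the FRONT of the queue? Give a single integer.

enqueue(17): queue = [17]
dequeue(): queue = []
enqueue(13): queue = [13]
enqueue(36): queue = [13, 36]
enqueue(80): queue = [13, 36, 80]
dequeue(): queue = [36, 80]
dequeue(): queue = [80]
enqueue(71): queue = [80, 71]
dequeue(): queue = [71]
dequeue(): queue = []
enqueue(58): queue = [58]
dequeue(): queue = []
enqueue(98): queue = [98]
dequeue(): queue = []
enqueue(16): queue = [16]

Answer: 16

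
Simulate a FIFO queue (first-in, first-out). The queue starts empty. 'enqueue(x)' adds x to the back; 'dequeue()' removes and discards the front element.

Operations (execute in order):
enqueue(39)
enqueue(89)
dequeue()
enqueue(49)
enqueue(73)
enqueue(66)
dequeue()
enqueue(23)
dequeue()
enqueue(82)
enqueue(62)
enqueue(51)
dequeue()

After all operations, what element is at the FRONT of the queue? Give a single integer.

Answer: 66

Derivation:
enqueue(39): queue = [39]
enqueue(89): queue = [39, 89]
dequeue(): queue = [89]
enqueue(49): queue = [89, 49]
enqueue(73): queue = [89, 49, 73]
enqueue(66): queue = [89, 49, 73, 66]
dequeue(): queue = [49, 73, 66]
enqueue(23): queue = [49, 73, 66, 23]
dequeue(): queue = [73, 66, 23]
enqueue(82): queue = [73, 66, 23, 82]
enqueue(62): queue = [73, 66, 23, 82, 62]
enqueue(51): queue = [73, 66, 23, 82, 62, 51]
dequeue(): queue = [66, 23, 82, 62, 51]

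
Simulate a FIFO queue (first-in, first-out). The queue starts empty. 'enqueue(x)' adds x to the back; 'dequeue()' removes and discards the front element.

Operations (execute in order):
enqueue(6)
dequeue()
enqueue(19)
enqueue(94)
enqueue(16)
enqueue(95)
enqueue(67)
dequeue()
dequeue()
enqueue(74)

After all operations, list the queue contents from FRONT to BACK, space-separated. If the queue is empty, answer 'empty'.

enqueue(6): [6]
dequeue(): []
enqueue(19): [19]
enqueue(94): [19, 94]
enqueue(16): [19, 94, 16]
enqueue(95): [19, 94, 16, 95]
enqueue(67): [19, 94, 16, 95, 67]
dequeue(): [94, 16, 95, 67]
dequeue(): [16, 95, 67]
enqueue(74): [16, 95, 67, 74]

Answer: 16 95 67 74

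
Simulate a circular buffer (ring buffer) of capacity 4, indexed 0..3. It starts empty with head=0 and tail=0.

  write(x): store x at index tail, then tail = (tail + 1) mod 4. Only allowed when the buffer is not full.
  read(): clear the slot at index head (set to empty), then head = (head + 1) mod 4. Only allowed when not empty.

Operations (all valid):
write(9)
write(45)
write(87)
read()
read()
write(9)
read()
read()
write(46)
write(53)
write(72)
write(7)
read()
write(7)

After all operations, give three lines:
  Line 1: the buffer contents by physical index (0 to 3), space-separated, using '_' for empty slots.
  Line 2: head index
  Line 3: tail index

write(9): buf=[9 _ _ _], head=0, tail=1, size=1
write(45): buf=[9 45 _ _], head=0, tail=2, size=2
write(87): buf=[9 45 87 _], head=0, tail=3, size=3
read(): buf=[_ 45 87 _], head=1, tail=3, size=2
read(): buf=[_ _ 87 _], head=2, tail=3, size=1
write(9): buf=[_ _ 87 9], head=2, tail=0, size=2
read(): buf=[_ _ _ 9], head=3, tail=0, size=1
read(): buf=[_ _ _ _], head=0, tail=0, size=0
write(46): buf=[46 _ _ _], head=0, tail=1, size=1
write(53): buf=[46 53 _ _], head=0, tail=2, size=2
write(72): buf=[46 53 72 _], head=0, tail=3, size=3
write(7): buf=[46 53 72 7], head=0, tail=0, size=4
read(): buf=[_ 53 72 7], head=1, tail=0, size=3
write(7): buf=[7 53 72 7], head=1, tail=1, size=4

Answer: 7 53 72 7
1
1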